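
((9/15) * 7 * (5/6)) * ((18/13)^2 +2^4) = 10598/169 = 62.71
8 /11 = 0.73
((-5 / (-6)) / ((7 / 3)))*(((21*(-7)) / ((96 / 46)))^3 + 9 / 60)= -7157173843 / 57344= -124811.21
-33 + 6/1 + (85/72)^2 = -132743/5184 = -25.61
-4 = -4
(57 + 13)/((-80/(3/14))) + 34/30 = 227/240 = 0.95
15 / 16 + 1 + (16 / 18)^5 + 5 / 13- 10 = -87485509 / 12282192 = -7.12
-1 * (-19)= 19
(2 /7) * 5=10 /7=1.43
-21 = -21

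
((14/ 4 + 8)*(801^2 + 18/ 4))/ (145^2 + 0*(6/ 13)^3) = 29513853/ 84100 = 350.94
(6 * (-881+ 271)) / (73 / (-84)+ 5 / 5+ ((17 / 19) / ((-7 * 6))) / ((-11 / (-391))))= 4283664 / 733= 5844.02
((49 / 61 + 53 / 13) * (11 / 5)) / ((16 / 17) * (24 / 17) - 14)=-1230273 / 1451983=-0.85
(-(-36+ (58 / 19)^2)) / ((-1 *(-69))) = 9632 / 24909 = 0.39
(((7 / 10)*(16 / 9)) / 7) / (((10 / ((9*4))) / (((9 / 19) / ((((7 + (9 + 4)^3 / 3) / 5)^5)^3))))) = 157641800537109375 / 183677832356609779218633323824449505641522425509888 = 0.00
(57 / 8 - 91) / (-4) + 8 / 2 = 799 / 32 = 24.97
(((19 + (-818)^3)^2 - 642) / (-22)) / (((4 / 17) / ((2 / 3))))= -5092941799826294759 / 132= -38582892422926475.45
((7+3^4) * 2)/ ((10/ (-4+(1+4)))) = 88/ 5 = 17.60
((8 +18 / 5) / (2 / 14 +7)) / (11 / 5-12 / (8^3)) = 3712 / 4975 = 0.75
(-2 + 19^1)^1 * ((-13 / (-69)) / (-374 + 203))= -221 / 11799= -0.02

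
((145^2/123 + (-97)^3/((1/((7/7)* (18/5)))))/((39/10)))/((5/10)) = -8082211588/4797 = -1684847.11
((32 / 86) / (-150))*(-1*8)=64 / 3225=0.02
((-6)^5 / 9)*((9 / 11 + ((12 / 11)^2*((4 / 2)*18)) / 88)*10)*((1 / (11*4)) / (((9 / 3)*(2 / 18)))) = -11255760 / 14641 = -768.78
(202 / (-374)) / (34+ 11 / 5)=-0.01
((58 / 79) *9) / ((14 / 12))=3132 / 553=5.66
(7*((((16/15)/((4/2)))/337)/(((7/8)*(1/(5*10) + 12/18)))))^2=409600/1204853521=0.00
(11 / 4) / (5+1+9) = 11 / 60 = 0.18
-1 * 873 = -873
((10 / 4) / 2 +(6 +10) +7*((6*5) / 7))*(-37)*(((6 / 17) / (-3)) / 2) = 6993 / 68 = 102.84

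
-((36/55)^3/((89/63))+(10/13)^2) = -1977483932/2502446375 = -0.79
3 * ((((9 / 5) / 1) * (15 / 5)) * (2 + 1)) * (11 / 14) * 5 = 2673 / 14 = 190.93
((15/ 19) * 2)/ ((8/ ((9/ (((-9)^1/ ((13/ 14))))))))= -0.18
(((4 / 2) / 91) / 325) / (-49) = -2 / 1449175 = -0.00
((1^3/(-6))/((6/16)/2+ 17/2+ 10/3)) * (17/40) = -17/2885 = -0.01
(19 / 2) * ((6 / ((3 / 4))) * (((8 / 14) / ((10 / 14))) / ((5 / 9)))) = 2736 / 25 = 109.44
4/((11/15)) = 60/11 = 5.45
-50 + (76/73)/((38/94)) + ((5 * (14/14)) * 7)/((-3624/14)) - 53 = -13301657/132276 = -100.56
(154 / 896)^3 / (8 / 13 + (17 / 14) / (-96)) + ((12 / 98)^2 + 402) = 41636390398851 / 103567077376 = 402.02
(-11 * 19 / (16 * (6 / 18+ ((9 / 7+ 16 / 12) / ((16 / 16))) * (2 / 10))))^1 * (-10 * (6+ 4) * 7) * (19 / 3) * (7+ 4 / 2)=4864475 / 8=608059.38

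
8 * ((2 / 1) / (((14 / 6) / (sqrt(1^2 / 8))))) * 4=48 * sqrt(2) / 7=9.70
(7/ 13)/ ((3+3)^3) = 0.00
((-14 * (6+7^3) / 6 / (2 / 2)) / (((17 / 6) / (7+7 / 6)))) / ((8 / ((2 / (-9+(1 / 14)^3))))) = 82119002 / 1259445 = 65.20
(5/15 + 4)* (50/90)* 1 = 65/27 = 2.41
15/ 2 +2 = 19/ 2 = 9.50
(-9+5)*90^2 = -32400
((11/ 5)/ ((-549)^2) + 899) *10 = 2709595012/ 301401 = 8990.00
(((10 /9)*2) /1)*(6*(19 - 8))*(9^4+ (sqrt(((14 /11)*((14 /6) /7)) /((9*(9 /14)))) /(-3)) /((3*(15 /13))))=962280 - 1456*sqrt(33) /2187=962276.18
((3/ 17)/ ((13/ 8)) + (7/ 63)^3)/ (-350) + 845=6806852719/ 8055450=845.00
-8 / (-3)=8 / 3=2.67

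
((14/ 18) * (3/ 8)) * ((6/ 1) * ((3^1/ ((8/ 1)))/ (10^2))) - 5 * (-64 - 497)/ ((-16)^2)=70167/ 6400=10.96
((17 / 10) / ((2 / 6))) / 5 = 1.02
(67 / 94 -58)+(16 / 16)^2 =-5291 / 94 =-56.29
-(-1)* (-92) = -92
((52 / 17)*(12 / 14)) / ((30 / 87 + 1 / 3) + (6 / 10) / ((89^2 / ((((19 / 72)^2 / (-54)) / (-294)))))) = 1404395398748160 / 363257445455413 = 3.87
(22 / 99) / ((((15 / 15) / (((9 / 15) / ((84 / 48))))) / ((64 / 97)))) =512 / 10185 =0.05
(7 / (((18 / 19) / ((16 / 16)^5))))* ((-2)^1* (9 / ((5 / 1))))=-26.60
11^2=121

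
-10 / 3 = -3.33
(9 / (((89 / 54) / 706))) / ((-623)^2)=343116 / 34543481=0.01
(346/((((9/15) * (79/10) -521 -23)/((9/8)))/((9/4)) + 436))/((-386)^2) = 350325/33635251016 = 0.00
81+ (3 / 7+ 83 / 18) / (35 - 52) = 172867 / 2142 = 80.70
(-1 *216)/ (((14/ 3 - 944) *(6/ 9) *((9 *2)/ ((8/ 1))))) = 216/ 1409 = 0.15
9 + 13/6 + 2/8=137/12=11.42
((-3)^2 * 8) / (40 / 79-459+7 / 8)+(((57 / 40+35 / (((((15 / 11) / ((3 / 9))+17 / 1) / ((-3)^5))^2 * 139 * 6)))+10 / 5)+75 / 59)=286807644896781 / 28369460804480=10.11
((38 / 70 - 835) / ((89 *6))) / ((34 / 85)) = -14603 / 3738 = -3.91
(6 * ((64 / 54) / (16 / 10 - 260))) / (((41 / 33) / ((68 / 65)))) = -704 / 30381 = -0.02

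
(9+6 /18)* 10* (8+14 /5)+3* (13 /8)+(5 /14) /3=170183 /168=1012.99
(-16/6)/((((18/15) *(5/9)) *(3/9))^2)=-54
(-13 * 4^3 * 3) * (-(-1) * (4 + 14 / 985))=-9869184 / 985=-10019.48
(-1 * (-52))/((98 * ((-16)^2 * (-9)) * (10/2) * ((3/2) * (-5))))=13/2116800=0.00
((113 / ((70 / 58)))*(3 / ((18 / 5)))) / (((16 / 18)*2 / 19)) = 186789 / 224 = 833.88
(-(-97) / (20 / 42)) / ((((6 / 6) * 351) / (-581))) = -337.18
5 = 5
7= 7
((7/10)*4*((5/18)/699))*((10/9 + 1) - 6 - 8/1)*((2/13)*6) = -2996/245349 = -0.01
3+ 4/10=17/5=3.40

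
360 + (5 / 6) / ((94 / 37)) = 203225 / 564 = 360.33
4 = 4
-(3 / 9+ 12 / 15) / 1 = -17 / 15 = -1.13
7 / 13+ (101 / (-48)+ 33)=19615 / 624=31.43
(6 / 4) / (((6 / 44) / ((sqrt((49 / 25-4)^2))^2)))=28611 / 625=45.78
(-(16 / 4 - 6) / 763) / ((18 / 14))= 2 / 981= 0.00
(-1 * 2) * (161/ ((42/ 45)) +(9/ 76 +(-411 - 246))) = 36813/ 38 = 968.76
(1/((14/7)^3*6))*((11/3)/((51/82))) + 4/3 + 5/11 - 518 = -20845879/40392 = -516.09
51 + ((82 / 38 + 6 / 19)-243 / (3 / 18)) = -26686 / 19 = -1404.53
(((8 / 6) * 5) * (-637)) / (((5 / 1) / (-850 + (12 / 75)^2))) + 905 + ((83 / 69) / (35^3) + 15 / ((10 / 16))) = 10692167658538 / 14791875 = 722840.59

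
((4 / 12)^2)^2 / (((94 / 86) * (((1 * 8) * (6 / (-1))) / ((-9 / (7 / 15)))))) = 0.00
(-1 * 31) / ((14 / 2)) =-31 / 7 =-4.43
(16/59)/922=8/27199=0.00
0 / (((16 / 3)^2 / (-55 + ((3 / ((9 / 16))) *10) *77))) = 0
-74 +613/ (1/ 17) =10347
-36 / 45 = -4 / 5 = -0.80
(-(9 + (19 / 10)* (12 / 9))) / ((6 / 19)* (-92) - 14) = 3287 / 12270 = 0.27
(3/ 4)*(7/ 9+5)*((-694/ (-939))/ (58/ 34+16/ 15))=766870/ 663873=1.16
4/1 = 4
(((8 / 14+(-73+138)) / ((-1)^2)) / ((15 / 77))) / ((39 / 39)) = 1683 / 5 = 336.60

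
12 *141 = 1692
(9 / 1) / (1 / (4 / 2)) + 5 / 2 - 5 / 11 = 441 / 22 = 20.05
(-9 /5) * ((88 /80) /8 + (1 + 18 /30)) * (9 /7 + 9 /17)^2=-3647916 /354025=-10.30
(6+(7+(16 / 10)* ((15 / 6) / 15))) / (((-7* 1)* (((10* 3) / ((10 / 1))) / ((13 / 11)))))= -2587 / 3465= -0.75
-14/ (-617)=14/ 617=0.02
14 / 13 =1.08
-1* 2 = -2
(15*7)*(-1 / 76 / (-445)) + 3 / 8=0.38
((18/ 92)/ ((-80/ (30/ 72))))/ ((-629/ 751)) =0.00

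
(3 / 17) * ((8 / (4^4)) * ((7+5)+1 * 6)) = 27 / 272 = 0.10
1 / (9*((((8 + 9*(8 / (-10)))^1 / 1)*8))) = 5 / 288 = 0.02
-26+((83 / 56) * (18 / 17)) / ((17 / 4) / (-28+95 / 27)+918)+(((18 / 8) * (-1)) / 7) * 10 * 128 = -14035629535 / 32086803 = -437.43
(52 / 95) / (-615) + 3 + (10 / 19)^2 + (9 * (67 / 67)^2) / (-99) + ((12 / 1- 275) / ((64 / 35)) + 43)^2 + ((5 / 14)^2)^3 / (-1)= 10169.49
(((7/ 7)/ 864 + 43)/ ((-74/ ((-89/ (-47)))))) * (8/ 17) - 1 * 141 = -903677345/ 6385608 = -141.52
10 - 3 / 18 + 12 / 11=721 / 66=10.92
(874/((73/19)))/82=8303/2993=2.77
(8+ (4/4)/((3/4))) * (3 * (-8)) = -224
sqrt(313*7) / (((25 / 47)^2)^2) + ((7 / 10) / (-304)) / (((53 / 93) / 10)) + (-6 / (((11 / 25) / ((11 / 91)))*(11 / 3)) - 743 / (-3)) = 11959481063 / 48384336 + 4879681*sqrt(2191) / 390625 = 831.90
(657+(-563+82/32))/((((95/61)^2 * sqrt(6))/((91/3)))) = 493.02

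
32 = 32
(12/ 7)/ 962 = 6/ 3367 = 0.00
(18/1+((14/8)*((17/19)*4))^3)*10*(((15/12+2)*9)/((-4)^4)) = 1058043285/3511808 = 301.28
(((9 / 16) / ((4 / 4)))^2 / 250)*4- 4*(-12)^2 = -9215919 / 16000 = -575.99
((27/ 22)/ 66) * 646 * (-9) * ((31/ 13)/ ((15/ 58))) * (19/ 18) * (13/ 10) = -16551489/ 12100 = -1367.89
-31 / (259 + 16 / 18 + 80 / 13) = -3627 / 31127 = -0.12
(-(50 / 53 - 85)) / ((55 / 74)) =5994 / 53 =113.09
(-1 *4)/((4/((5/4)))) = -5/4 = -1.25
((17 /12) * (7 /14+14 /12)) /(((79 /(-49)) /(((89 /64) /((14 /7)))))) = -370685 /364032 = -1.02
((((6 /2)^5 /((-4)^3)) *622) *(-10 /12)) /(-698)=-125955 /44672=-2.82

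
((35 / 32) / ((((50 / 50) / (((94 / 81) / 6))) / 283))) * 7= 3258745 / 7776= 419.08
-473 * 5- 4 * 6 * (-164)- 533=1038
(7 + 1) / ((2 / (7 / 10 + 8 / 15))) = 74 / 15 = 4.93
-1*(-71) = 71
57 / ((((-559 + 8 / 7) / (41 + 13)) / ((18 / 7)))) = -55404 / 3905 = -14.19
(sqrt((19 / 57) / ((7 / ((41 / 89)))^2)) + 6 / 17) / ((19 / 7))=41* sqrt(3) / 5073 + 42 / 323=0.14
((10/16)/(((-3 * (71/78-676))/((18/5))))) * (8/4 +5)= 819/105314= 0.01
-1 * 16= -16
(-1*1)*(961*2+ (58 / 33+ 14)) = -63946 / 33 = -1937.76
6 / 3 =2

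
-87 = -87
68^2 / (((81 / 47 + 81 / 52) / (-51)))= -192117952 / 2673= -71873.53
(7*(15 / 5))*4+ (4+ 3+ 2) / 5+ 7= 464 / 5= 92.80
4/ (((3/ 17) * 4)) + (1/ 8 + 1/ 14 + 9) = 2497/ 168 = 14.86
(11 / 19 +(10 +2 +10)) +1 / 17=7312 / 323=22.64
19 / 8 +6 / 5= 143 / 40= 3.58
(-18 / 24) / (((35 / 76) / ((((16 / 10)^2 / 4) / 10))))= -456 / 4375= -0.10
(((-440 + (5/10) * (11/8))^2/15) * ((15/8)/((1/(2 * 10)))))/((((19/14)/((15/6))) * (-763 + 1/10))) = -14410328625/12369152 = -1165.02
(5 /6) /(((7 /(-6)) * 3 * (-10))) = 1 /42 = 0.02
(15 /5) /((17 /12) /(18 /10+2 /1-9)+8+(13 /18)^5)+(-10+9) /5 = 173816099 /973248305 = 0.18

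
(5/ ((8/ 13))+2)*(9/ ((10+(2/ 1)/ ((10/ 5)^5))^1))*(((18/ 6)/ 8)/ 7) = 2187/ 4508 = 0.49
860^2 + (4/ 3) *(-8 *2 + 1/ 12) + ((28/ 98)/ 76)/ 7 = 12393861167/ 16758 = 739578.78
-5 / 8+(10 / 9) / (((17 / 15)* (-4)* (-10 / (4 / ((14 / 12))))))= -515 / 952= -0.54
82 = 82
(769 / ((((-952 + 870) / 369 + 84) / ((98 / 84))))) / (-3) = -5383 / 1508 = -3.57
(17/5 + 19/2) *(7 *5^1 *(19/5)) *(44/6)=62909/5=12581.80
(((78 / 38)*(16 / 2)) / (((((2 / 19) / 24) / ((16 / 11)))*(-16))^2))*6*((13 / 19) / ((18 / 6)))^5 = 1235663104 / 47306523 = 26.12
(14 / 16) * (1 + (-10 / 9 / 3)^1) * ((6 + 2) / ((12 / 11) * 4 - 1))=1309 / 999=1.31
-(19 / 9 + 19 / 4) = -6.86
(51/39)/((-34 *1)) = -1/26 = -0.04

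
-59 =-59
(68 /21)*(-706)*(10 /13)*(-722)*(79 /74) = 13691401520 /10101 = 1355450.11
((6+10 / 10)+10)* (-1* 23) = -391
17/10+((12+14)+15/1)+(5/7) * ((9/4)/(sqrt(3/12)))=1607/35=45.91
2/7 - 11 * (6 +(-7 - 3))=310/7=44.29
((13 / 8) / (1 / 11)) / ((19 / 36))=1287 / 38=33.87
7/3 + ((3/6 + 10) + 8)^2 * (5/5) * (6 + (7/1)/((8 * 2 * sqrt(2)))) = 9583 * sqrt(2)/128 + 12335/6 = 2161.71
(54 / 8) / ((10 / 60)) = 40.50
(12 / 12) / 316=1 / 316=0.00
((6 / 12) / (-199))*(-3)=3 / 398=0.01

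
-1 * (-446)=446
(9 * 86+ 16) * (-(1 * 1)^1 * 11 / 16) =-4345 / 8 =-543.12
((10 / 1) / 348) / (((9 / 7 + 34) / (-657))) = -7665 / 14326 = -0.54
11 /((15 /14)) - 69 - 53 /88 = -78323 /1320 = -59.34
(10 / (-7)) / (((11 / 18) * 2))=-90 / 77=-1.17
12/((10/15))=18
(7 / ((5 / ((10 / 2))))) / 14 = 1 / 2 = 0.50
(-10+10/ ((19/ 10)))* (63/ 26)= -2835/ 247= -11.48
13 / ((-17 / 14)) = -182 / 17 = -10.71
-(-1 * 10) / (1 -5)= -2.50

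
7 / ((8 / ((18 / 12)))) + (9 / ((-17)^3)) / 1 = 103029 / 78608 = 1.31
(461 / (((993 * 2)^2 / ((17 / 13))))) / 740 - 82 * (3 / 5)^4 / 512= -1575099984649 / 75886331040000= -0.02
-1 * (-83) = 83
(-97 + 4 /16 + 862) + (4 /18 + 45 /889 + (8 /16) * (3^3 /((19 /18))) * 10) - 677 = 131598335 /608076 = 216.42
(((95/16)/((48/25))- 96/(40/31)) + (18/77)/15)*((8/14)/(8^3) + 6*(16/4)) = -8242127119/4816896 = -1711.09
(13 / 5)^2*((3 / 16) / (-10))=-507 / 4000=-0.13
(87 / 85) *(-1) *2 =-174 / 85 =-2.05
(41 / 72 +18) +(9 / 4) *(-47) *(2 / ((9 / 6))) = -8815 / 72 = -122.43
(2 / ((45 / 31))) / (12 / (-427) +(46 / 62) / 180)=-3282776 / 57139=-57.45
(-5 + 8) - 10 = -7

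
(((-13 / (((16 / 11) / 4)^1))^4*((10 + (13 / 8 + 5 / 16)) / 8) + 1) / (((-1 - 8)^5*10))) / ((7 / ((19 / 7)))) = -1517509072621 / 948109639680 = -1.60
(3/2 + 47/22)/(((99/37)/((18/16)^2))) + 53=52969/968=54.72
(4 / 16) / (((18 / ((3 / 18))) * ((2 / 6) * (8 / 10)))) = 0.01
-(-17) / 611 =17 / 611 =0.03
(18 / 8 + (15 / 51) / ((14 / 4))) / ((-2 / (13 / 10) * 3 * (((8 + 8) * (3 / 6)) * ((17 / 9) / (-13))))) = 0.44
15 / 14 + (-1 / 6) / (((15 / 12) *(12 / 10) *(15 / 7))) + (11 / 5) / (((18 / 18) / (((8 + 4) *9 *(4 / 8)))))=226459 / 1890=119.82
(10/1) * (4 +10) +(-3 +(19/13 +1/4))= 7213/52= 138.71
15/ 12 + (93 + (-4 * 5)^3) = -31623/ 4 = -7905.75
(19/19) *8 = 8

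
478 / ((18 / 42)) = 3346 / 3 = 1115.33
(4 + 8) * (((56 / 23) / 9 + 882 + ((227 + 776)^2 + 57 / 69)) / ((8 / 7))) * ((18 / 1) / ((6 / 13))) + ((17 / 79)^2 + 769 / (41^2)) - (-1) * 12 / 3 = 99491636586831958 / 241295783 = 412322318.07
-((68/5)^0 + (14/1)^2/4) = -50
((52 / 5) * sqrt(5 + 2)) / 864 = 13 * sqrt(7) / 1080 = 0.03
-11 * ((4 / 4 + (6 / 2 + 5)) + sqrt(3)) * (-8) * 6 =528 * sqrt(3) + 4752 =5666.52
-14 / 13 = -1.08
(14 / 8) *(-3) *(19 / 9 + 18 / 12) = -455 / 24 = -18.96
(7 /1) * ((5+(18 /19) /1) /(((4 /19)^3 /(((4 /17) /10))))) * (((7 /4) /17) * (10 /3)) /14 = 285551 /110976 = 2.57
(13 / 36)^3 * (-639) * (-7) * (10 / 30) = 1091909 / 15552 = 70.21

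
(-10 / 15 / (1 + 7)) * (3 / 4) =-1 / 16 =-0.06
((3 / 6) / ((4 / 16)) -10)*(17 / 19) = -136 / 19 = -7.16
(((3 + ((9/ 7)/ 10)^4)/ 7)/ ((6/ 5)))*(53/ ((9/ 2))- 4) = 24012187/ 8643600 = 2.78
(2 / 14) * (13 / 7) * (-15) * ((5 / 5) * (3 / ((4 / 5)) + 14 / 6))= -4745 / 196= -24.21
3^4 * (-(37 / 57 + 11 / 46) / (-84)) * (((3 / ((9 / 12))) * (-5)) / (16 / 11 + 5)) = -1152855 / 434378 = -2.65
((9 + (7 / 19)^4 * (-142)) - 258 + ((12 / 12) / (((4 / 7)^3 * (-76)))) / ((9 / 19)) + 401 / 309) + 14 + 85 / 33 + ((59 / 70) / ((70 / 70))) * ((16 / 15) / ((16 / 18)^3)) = -13848283505059649 / 59533969017600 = -232.61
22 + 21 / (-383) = 8405 / 383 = 21.95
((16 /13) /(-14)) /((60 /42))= -4 /65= -0.06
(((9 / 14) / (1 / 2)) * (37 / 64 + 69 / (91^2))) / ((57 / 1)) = 932439 / 70487872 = 0.01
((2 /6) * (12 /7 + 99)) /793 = 235 /5551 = 0.04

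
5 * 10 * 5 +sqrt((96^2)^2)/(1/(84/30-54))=-2358046/5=-471609.20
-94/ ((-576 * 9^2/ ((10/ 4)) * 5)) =47/ 46656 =0.00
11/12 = 0.92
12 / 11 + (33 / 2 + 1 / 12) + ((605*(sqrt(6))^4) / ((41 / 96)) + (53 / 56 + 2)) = 3865508627 / 75768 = 51017.69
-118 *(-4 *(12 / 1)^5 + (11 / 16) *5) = 939586387 / 8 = 117448298.38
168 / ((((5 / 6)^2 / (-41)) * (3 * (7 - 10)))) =27552 / 25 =1102.08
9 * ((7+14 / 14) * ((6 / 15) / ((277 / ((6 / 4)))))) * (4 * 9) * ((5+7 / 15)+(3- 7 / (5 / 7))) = -10368 / 1385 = -7.49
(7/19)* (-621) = -4347/19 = -228.79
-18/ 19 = -0.95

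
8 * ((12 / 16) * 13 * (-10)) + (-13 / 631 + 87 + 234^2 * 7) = 382598.98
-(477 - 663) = 186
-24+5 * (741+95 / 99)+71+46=376477 / 99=3802.80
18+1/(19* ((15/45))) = 345/19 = 18.16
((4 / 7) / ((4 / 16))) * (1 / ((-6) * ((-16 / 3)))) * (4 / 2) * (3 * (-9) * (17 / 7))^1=-459 / 49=-9.37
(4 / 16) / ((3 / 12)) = 1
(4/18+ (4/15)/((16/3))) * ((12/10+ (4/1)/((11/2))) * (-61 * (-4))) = 316834/2475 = 128.01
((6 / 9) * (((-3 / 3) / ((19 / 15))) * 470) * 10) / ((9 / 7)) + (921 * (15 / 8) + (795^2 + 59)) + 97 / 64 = 6915386803 / 10944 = 631888.41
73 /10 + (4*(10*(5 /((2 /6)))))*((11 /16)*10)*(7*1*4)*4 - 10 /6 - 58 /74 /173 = 88718940899 /192030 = 462005.63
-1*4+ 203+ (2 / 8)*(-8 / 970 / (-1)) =96516 / 485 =199.00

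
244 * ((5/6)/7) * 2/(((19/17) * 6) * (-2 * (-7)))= 5185/8379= 0.62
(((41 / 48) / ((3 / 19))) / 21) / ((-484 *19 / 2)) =-41 / 731808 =-0.00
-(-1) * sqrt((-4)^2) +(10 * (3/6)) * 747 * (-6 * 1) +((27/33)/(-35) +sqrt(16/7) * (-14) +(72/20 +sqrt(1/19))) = -8624933/385-8 * sqrt(7) +sqrt(19)/19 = -22423.36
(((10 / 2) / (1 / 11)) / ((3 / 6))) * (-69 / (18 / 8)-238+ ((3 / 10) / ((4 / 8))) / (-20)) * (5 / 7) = -886699 / 42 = -21111.88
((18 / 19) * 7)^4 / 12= 21003948 / 130321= 161.17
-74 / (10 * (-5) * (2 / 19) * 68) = 703 / 3400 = 0.21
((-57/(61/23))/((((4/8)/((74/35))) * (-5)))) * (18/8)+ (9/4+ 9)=2226627/42700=52.15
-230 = -230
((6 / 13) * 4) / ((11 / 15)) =360 / 143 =2.52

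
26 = 26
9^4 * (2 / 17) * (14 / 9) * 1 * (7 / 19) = 142884 / 323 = 442.37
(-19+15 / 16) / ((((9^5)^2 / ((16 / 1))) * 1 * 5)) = -289 / 17433922005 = -0.00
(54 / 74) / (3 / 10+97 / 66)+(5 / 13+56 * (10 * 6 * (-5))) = -2359481665 / 140452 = -16799.20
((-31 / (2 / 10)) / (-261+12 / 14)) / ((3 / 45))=5425 / 607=8.94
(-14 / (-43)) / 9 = 14 / 387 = 0.04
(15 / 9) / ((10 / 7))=7 / 6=1.17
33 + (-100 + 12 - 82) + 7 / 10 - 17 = -1533 / 10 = -153.30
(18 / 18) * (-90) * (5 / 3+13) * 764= -1008480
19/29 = 0.66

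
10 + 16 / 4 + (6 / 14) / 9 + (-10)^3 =-20705 / 21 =-985.95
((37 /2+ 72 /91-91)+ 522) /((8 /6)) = 245859 /728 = 337.72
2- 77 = -75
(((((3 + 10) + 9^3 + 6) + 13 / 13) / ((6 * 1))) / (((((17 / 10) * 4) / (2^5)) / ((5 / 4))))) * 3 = 37450 / 17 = 2202.94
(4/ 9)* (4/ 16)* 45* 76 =380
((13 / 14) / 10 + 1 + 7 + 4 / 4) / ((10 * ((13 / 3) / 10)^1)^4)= 103113 / 3998540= 0.03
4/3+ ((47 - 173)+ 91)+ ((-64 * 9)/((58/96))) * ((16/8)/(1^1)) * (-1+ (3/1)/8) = 100751/87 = 1158.06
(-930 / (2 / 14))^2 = 42380100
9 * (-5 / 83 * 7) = -315 / 83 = -3.80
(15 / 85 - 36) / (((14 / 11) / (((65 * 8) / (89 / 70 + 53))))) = -600600 / 2227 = -269.69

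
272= 272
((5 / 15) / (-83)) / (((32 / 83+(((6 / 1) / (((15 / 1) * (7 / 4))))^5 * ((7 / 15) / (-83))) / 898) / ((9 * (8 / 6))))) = -50533546875 / 404268370904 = -0.13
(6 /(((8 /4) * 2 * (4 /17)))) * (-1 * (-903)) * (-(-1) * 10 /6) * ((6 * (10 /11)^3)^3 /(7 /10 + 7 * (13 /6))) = 130612500000000 /2357947691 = 55392.45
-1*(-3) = 3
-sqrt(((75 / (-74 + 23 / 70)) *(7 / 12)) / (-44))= -35 *sqrt(63030) / 75636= -0.12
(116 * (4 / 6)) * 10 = 773.33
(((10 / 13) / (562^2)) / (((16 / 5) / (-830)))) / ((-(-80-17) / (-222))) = 1151625 / 796558568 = 0.00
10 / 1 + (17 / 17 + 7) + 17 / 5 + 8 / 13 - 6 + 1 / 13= 16.09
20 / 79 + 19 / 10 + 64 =52261 / 790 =66.15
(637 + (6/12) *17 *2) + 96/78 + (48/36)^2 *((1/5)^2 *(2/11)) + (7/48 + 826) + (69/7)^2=39819310019/25225200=1578.55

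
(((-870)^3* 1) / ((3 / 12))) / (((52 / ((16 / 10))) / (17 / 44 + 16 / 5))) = -41564709360 / 143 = -290662303.22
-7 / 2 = -3.50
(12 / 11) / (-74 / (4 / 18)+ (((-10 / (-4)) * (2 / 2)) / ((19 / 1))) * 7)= -456 / 138809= -0.00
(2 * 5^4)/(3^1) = 1250/3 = 416.67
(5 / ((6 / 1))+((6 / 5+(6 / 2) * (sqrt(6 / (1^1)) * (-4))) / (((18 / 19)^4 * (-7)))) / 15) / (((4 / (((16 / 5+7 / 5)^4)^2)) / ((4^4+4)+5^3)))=112261225040857211 * sqrt(6) / 41006250000+6481484580126702289 / 410062500000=22511962.87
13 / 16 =0.81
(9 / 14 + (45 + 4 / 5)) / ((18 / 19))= 61769 / 1260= 49.02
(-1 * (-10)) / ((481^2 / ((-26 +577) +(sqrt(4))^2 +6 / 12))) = 5555 / 231361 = 0.02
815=815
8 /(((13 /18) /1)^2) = 2592 /169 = 15.34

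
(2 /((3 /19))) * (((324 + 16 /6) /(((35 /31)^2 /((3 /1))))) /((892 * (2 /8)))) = 146072 /3345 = 43.67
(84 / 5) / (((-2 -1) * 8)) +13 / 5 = 19 / 10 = 1.90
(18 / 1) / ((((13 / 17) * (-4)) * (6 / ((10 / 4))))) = -255 / 104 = -2.45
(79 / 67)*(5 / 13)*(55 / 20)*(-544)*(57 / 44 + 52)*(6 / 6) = -470050 / 13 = -36157.69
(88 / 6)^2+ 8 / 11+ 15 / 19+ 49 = 499646 / 1881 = 265.63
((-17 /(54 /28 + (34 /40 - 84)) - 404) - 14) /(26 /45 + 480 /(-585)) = 1389579165 /807341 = 1721.18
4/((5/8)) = 32/5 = 6.40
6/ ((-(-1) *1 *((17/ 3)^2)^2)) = 486/ 83521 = 0.01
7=7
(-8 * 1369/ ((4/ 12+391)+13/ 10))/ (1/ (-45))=14785200/ 11779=1255.22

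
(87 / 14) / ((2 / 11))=957 / 28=34.18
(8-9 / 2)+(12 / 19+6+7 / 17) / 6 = 4529 / 969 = 4.67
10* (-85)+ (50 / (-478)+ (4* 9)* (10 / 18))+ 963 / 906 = -59838571 / 72178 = -829.04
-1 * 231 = -231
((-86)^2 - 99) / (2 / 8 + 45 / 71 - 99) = -2072348 / 27865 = -74.37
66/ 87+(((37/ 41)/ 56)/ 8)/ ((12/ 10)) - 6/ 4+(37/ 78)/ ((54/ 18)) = -72491309/ 124645248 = -0.58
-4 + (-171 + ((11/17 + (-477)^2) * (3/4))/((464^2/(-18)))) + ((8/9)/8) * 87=-986015017/5490048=-179.60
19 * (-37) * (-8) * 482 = 2710768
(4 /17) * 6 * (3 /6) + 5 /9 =193 /153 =1.26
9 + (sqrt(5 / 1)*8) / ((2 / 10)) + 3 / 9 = 28 / 3 + 40*sqrt(5) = 98.78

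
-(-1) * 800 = 800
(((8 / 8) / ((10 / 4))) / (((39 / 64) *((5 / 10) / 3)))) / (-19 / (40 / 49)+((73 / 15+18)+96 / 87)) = 178176 / 31447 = 5.67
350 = 350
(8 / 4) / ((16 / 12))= 3 / 2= 1.50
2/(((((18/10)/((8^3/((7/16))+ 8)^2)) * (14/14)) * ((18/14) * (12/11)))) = 1870811360/1701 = 1099830.31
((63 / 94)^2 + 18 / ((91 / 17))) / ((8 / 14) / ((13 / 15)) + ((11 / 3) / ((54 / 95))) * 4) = 49652919 / 344692360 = 0.14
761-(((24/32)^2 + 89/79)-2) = 962297/1264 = 761.31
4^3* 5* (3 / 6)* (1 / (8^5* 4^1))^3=0.00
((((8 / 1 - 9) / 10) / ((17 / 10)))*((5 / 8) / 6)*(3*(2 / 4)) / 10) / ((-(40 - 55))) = -1 / 16320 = -0.00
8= 8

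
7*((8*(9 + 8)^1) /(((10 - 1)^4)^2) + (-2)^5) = -9642464552 /43046721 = -224.00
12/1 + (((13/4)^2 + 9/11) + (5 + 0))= 28.38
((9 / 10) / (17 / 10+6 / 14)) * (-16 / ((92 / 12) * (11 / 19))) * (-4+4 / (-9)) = 255360 / 37697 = 6.77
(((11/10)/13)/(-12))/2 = -11/3120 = -0.00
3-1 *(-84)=87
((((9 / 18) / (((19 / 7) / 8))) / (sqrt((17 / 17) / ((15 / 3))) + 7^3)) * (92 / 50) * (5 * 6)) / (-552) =-2401 / 5588318 + 7 * sqrt(5) / 27941590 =-0.00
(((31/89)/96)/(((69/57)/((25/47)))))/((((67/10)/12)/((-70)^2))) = 90190625/6446003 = 13.99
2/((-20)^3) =-0.00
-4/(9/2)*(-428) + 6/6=3433/9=381.44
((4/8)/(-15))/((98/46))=-23/1470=-0.02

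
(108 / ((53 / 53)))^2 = 11664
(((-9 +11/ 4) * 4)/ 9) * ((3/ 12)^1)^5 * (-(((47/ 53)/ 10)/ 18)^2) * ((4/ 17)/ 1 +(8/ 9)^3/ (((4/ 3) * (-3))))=408665/ 103947886891008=0.00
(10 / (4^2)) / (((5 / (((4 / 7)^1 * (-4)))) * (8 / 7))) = -1 / 4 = -0.25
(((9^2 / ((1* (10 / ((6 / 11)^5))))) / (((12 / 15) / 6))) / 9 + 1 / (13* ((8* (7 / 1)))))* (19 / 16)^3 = 263195708585 / 480236044288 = 0.55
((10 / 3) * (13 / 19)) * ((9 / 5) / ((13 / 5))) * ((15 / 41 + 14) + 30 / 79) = 1432830 / 61541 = 23.28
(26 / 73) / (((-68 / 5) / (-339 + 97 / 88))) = 1932775 / 218416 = 8.85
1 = 1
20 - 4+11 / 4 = 18.75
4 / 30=2 / 15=0.13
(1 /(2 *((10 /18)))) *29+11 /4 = 577 /20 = 28.85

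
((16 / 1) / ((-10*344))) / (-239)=1 / 51385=0.00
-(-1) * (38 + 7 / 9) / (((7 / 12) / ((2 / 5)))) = 2792 / 105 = 26.59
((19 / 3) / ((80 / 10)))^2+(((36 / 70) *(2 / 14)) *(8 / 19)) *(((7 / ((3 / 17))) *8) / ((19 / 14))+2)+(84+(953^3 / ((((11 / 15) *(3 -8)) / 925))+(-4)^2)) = -122359433847322320329 / 560387520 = -218347892271.62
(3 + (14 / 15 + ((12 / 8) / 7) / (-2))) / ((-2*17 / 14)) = -1.58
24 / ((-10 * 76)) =-3 / 95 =-0.03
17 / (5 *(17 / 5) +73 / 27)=459 / 532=0.86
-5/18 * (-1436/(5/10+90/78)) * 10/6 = 466700/1161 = 401.98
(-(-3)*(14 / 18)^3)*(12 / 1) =1372 / 81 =16.94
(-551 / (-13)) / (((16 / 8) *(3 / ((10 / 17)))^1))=2755 / 663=4.16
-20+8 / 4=-18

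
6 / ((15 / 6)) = 12 / 5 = 2.40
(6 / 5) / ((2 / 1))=3 / 5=0.60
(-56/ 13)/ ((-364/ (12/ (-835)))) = -24/ 141115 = -0.00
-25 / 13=-1.92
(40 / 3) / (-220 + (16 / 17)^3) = -49130 / 807573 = -0.06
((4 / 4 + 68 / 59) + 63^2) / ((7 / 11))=2577278 / 413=6240.38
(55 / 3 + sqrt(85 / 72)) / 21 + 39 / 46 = sqrt(170) / 252 + 4987 / 2898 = 1.77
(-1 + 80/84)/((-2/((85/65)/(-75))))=-17/40950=-0.00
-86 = -86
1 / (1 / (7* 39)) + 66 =339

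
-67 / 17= -3.94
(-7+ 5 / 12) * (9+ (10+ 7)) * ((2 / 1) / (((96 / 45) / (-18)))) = 46215 / 16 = 2888.44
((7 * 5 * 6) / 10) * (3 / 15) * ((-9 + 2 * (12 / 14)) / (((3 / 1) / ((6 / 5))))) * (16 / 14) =-2448 / 175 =-13.99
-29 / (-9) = 29 / 9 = 3.22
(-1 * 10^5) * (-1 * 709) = 70900000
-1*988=-988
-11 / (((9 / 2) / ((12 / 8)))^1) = -11 / 3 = -3.67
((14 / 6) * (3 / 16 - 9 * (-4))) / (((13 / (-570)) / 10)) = -1925175 / 52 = -37022.60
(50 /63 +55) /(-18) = -3515 /1134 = -3.10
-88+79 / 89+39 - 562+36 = -51096 / 89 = -574.11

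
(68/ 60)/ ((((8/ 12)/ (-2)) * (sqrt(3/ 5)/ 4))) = -68 * sqrt(15)/ 15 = -17.56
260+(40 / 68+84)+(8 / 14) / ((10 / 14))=29358 / 85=345.39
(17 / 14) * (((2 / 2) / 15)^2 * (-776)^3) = -3971952896 / 1575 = -2521874.85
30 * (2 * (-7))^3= -82320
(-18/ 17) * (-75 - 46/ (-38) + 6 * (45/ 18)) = 20106/ 323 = 62.25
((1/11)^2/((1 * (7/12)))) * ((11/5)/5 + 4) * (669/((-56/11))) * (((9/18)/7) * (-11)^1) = 222777/34300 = 6.49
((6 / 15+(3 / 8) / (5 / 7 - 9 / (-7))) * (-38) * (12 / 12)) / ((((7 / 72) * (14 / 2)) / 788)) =-6333156 / 245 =-25849.62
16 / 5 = 3.20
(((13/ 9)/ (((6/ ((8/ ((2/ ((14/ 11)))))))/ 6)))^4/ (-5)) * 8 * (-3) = 2247064322048/ 160099335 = 14035.44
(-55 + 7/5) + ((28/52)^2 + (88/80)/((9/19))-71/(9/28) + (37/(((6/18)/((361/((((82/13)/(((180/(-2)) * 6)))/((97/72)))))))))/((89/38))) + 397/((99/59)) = -120473019541285/61051419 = -1973304.17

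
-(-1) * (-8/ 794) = -4/ 397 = -0.01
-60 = -60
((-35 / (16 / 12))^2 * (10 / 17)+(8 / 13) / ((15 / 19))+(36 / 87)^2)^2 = 82109484775186557649 / 497438083022400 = 165064.73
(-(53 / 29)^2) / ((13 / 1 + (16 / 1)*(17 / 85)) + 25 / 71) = -997195 / 4941716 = -0.20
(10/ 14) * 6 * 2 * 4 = 240/ 7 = 34.29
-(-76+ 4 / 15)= 1136 / 15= 75.73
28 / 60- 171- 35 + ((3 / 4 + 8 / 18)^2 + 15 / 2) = -1274011 / 6480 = -196.61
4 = 4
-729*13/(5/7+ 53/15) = -995085/446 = -2231.13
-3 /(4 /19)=-57 /4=-14.25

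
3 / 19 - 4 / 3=-67 / 57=-1.18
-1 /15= -0.07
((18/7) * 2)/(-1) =-36/7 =-5.14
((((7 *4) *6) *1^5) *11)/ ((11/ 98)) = 16464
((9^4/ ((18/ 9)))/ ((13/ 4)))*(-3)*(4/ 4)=-39366/ 13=-3028.15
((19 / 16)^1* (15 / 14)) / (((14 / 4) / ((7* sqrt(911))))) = 285* sqrt(911) / 112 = 76.80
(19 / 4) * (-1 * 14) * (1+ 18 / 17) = -4655 / 34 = -136.91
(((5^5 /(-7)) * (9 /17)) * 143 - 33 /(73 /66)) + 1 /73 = -293855938 /8687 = -33827.09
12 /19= 0.63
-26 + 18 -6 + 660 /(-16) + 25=-121 /4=-30.25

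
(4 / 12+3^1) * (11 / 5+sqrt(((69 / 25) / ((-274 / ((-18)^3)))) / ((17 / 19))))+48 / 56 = 172 / 21+36 * sqrt(3053319) / 2329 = 35.20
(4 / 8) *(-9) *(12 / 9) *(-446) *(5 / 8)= 3345 / 2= 1672.50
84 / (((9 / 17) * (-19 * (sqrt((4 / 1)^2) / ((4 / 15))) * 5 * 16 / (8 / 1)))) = -238 / 4275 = -0.06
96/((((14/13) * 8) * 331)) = 78/2317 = 0.03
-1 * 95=-95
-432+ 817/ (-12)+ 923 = 422.92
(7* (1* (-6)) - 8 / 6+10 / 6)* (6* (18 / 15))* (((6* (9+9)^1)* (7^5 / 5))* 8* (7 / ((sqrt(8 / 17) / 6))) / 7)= -1306912320* sqrt(34)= -7620542868.70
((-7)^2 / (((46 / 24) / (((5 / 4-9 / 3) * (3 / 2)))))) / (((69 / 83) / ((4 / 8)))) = -85407 / 2116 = -40.36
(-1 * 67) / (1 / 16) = -1072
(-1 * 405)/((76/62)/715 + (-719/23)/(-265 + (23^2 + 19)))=58430153925/15689293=3724.21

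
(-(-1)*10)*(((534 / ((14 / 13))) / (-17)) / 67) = -34710 / 7973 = -4.35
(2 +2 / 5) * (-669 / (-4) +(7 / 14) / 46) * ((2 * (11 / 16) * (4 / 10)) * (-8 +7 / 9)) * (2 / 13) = -84634 / 345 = -245.32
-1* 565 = -565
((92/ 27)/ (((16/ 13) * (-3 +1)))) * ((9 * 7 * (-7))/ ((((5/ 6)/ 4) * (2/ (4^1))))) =29302/ 5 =5860.40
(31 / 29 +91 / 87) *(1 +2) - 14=-222 / 29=-7.66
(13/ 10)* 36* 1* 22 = 5148/ 5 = 1029.60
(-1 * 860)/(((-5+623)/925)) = -397750/309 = -1287.22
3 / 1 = 3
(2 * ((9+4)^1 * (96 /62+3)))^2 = 13439556 /961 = 13984.97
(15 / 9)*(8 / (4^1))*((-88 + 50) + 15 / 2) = -305 / 3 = -101.67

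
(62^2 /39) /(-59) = -1.67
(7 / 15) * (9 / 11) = 21 / 55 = 0.38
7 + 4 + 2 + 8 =21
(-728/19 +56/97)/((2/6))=-208656/1843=-113.22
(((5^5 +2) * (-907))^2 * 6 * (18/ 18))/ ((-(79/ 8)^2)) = -3088883728788864/ 6241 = -494934101712.68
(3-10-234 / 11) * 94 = -29234 / 11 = -2657.64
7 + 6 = 13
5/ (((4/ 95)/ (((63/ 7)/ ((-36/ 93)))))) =-44175/ 16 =-2760.94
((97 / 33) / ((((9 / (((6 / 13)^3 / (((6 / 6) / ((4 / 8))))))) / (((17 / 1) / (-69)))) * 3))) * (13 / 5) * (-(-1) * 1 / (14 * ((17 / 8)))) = -1552 / 13468455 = -0.00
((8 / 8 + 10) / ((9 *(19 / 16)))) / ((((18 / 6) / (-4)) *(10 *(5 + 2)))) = -352 / 17955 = -0.02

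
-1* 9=-9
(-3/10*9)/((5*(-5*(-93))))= -9/7750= -0.00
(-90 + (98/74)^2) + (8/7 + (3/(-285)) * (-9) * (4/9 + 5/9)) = -79211298/910385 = -87.01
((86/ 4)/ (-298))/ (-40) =43/ 23840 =0.00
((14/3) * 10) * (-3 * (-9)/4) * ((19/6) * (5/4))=9975/8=1246.88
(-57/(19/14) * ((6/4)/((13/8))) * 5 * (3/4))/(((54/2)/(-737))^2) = -38021830/351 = -108324.30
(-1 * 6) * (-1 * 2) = 12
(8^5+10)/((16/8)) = 16389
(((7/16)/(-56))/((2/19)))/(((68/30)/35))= -9975/8704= -1.15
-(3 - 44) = 41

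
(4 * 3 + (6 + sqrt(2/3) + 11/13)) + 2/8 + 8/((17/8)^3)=sqrt(6)/3 + 5091601/255476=20.75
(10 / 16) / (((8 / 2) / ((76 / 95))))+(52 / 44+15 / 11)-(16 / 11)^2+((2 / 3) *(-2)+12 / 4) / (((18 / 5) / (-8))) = -82301 / 26136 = -3.15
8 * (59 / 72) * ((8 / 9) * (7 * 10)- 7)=362.01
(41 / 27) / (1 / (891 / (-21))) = -451 / 7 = -64.43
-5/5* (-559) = 559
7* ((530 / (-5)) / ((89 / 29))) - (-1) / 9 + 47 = -194.66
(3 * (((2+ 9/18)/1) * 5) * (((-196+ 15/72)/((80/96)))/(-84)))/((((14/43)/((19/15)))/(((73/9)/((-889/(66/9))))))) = -27.30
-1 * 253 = -253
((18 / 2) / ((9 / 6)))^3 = 216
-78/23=-3.39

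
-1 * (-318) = 318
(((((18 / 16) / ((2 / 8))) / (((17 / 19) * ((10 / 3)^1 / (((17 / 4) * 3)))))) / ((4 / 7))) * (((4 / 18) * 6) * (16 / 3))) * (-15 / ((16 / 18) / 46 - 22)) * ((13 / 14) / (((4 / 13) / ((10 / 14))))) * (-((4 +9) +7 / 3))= -5399.85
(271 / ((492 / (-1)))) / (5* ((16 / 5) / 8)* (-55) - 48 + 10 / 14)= 1897 / 541692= 0.00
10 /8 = 5 /4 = 1.25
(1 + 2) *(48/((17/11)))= 1584/17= 93.18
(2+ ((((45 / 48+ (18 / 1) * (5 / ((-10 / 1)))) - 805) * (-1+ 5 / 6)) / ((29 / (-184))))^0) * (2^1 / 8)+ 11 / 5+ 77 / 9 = 2071 / 180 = 11.51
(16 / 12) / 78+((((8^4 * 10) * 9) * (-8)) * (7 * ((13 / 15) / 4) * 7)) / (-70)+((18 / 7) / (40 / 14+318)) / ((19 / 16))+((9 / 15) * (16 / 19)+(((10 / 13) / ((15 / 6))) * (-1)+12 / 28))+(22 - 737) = 39018959965984 / 87375015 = 446568.85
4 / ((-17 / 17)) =-4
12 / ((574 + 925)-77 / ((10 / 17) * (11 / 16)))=20 / 2181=0.01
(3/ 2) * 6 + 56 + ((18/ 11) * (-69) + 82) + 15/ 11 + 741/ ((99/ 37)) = 10309/ 33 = 312.39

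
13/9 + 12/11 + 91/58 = 23567/5742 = 4.10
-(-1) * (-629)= -629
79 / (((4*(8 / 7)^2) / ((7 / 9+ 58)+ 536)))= 20721463 / 2304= 8993.69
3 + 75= 78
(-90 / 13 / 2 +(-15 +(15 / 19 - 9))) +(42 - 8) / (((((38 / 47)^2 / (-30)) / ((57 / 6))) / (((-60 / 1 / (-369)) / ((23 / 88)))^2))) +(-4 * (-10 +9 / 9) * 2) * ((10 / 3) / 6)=-3771753392876 / 658933509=-5724.03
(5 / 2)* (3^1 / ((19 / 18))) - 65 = -1100 / 19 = -57.89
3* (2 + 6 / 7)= 60 / 7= 8.57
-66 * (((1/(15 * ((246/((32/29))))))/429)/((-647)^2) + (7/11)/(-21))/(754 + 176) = 291169769069/135393942624525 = 0.00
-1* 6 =-6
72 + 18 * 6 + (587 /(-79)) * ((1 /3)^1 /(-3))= 180.83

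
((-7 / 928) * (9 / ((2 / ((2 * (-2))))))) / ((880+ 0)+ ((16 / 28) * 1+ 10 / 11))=4851 / 31493536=0.00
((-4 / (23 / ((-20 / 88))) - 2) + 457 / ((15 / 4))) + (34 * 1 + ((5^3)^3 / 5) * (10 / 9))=4943158472 / 11385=434181.68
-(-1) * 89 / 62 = 89 / 62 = 1.44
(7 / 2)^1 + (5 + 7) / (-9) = 13 / 6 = 2.17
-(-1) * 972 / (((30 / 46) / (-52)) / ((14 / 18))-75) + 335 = 67418047 / 209345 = 322.04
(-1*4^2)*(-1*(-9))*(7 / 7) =-144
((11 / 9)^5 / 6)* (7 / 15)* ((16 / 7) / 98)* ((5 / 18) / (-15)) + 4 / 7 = 2008524878 / 3515482215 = 0.57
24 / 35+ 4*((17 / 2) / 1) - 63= -991 / 35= -28.31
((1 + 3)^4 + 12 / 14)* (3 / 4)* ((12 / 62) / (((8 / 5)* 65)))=261 / 728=0.36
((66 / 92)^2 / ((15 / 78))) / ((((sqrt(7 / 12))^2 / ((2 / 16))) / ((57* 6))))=7262541 / 37030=196.13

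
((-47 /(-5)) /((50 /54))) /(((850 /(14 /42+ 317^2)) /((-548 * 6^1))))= -209644464816 /53125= -3946248.75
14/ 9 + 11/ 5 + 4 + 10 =17.76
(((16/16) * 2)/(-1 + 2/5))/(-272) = 5/408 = 0.01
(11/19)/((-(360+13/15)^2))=-2475/556710811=-0.00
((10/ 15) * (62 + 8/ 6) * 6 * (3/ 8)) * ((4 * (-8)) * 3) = -9120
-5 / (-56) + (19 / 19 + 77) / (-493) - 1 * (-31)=853945 / 27608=30.93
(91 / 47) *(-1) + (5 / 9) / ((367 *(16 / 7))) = -4807523 / 2483856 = -1.94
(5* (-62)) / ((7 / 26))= -8060 / 7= -1151.43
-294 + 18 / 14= -2049 / 7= -292.71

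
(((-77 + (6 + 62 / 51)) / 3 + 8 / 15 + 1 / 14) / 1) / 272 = -242653 / 2913120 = -0.08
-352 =-352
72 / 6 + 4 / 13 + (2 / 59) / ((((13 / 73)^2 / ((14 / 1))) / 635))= 94872340 / 9971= 9514.83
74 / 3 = 24.67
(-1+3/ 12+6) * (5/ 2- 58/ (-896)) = 3447/ 256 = 13.46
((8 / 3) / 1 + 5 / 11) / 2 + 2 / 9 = 353 / 198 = 1.78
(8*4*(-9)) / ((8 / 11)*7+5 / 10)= -51.51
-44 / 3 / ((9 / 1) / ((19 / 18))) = -418 / 243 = -1.72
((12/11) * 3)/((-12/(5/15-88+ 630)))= -1627/11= -147.91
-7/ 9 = -0.78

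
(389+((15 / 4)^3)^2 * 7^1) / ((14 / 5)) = 406638595 / 57344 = 7091.21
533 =533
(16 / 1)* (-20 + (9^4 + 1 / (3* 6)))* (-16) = -1674510.22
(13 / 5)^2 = 169 / 25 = 6.76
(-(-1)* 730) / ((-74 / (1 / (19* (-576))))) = 365 / 404928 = 0.00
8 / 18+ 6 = 58 / 9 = 6.44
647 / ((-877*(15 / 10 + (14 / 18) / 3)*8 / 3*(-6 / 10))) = 17469 / 66652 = 0.26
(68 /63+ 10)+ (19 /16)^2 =201431 /16128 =12.49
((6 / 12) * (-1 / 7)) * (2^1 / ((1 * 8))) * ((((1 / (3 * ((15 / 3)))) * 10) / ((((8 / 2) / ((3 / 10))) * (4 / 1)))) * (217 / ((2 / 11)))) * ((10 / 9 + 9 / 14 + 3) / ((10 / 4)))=-204259 / 403200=-0.51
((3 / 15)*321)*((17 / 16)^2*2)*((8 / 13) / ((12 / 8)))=30923 / 520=59.47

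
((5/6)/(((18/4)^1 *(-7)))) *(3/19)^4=-15/912247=-0.00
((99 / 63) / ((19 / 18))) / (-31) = -198 / 4123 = -0.05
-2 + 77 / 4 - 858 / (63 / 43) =-47743 / 84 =-568.37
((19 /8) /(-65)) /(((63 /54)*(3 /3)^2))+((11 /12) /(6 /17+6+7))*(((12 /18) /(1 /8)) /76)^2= -124755073 /4026875580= -0.03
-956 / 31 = -30.84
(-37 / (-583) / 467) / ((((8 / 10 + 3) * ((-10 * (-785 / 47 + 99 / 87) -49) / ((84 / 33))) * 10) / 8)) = 5648272 / 8270956204797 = 0.00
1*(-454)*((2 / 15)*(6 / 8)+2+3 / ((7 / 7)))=-11577 / 5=-2315.40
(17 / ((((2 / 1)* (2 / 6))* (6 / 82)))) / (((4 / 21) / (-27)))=-49399.88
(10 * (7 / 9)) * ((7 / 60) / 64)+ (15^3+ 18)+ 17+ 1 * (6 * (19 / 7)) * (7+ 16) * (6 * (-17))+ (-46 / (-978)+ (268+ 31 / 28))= -136150643771 / 3943296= -34527.12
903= 903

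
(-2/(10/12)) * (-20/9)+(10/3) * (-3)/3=2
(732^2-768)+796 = 535852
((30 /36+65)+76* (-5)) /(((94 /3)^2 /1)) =-5655 /17672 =-0.32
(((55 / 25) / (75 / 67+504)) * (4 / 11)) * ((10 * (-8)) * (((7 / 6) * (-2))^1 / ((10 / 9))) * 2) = 30016 / 56405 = 0.53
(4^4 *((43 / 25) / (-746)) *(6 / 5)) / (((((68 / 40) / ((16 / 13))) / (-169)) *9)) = 4579328 / 475575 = 9.63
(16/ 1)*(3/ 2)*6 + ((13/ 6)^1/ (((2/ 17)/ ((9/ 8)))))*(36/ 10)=218.59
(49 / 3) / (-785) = -49 / 2355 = -0.02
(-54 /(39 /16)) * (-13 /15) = 96 /5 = 19.20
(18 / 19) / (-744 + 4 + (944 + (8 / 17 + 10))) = 153 / 34637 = 0.00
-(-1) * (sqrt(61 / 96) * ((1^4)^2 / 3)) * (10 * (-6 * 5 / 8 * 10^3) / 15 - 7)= -2507 * sqrt(366) / 72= -666.14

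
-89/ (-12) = 89/ 12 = 7.42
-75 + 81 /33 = -798 /11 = -72.55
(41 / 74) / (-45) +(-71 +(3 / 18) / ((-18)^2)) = -25538683 / 359640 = -71.01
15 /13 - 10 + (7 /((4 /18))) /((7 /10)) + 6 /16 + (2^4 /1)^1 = 5463 /104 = 52.53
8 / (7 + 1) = 1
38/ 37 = 1.03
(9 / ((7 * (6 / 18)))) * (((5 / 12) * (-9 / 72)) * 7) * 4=-45 / 8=-5.62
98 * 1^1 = 98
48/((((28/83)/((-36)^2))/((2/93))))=860544/217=3965.64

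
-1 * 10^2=-100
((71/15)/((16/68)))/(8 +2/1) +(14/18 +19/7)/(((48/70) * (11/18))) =2069/200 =10.34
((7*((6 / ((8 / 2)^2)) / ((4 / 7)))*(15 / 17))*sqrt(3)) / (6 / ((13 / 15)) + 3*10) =1911*sqrt(3) / 17408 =0.19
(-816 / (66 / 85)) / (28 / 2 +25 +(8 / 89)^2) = -91566760 / 3398813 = -26.94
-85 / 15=-17 / 3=-5.67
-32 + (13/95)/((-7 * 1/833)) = -4587/95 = -48.28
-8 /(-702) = 4 /351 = 0.01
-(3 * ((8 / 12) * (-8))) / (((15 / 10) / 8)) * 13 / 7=3328 / 21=158.48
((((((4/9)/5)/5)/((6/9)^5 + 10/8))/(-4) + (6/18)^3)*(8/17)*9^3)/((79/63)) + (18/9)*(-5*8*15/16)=-2964634203/45091225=-65.75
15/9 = 5/3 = 1.67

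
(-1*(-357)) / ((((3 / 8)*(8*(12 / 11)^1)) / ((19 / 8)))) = 24871 / 96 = 259.07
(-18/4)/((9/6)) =-3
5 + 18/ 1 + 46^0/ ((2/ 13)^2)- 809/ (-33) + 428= 68345/ 132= 517.77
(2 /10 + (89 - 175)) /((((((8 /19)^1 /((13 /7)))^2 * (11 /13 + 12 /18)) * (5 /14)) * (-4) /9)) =9186674211 /1321600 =6951.18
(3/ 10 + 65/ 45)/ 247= 157/ 22230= 0.01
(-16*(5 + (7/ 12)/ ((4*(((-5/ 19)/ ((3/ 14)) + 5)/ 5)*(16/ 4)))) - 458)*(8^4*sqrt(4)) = -189786112/ 43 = -4413630.51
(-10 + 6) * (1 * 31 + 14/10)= -129.60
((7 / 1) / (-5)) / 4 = -7 / 20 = -0.35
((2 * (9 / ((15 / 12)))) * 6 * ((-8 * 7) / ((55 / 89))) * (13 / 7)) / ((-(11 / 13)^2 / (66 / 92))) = 1013643072 / 69575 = 14569.07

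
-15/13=-1.15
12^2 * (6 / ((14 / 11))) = 4752 / 7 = 678.86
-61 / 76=-0.80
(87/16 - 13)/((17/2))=-121/136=-0.89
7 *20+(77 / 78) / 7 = 10931 / 78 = 140.14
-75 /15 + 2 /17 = -83 /17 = -4.88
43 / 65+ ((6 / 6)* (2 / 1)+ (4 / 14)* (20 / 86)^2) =2252139 / 841295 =2.68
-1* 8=-8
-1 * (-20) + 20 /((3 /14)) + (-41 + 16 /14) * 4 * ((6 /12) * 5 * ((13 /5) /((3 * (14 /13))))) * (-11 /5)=601961 /735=818.99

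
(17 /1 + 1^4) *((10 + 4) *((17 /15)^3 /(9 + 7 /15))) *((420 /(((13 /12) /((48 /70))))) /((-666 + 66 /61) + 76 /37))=-15.54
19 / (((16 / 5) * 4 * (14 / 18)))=855 / 448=1.91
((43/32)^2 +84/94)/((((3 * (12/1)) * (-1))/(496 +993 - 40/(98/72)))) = -9291364631/84897792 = -109.44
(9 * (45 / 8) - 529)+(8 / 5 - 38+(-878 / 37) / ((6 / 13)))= -2513881 / 4440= -566.19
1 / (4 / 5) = 5 / 4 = 1.25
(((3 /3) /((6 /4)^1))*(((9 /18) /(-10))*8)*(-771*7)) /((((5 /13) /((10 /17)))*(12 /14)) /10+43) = 1309672 /39181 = 33.43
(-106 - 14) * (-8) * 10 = 9600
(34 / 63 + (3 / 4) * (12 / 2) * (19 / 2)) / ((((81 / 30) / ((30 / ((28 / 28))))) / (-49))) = -1909075 / 81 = -23568.83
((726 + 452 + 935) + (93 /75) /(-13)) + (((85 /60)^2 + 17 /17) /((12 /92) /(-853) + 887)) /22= 302857865017579 /143337205440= 2112.90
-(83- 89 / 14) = -76.64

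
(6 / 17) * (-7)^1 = -42 / 17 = -2.47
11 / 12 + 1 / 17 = 199 / 204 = 0.98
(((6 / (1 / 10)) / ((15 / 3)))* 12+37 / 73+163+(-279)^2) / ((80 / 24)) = 17114523 / 730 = 23444.55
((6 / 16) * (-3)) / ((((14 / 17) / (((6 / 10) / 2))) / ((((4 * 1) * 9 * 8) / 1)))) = -118.03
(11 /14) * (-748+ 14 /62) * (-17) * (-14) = -4334847 /31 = -139833.77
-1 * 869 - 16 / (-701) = -609153 / 701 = -868.98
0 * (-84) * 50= 0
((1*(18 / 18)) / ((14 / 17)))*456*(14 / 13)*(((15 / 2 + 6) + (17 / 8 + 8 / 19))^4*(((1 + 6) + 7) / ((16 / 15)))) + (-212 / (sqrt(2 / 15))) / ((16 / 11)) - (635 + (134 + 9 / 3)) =189498610668387851 / 365228032 - 583*sqrt(30) / 8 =518849727.52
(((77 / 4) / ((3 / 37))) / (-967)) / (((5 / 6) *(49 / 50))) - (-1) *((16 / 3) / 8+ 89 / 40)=2104643 / 812280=2.59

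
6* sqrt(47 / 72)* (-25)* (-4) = 50* sqrt(94) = 484.77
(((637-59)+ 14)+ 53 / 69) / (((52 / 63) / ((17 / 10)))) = 14601657 / 11960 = 1220.87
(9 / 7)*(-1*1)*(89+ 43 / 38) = -30825 / 266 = -115.88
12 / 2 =6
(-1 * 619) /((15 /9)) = -1857 /5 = -371.40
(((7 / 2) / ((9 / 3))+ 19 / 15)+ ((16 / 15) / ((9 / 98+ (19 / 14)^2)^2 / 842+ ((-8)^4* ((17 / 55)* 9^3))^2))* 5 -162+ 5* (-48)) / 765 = -333032241279798010976371417 / 637614910934469351565398450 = -0.52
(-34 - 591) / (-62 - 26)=7.10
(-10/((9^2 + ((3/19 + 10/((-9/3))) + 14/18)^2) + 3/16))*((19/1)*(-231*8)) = 164273598720/40673659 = 4038.82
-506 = -506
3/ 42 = 1/ 14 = 0.07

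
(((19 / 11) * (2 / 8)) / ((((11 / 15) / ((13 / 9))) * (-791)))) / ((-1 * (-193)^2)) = 1235 / 42781668468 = 0.00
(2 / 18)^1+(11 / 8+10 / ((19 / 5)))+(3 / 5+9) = 93829 / 6840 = 13.72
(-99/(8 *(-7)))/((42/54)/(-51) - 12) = -45441/308840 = -0.15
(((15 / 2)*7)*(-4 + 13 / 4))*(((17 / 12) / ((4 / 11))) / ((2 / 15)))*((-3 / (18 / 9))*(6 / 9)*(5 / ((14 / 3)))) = 631125 / 512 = 1232.67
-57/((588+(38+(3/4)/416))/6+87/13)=-0.51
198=198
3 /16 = 0.19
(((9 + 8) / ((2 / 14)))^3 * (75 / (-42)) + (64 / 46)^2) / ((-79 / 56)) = 2133111.29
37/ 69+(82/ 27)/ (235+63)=50560/ 92529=0.55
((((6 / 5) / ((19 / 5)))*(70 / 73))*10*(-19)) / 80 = -105 / 146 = -0.72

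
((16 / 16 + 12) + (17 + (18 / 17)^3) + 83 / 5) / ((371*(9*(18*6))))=1173889 / 8858433780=0.00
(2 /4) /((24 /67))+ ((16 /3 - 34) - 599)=-30061 /48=-626.27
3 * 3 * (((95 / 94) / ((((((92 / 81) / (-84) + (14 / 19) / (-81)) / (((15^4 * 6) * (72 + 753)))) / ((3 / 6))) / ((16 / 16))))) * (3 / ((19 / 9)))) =-4920105689296875 / 68714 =-71602667422.90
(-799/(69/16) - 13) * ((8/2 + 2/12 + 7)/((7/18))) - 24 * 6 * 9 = -1125283/161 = -6989.34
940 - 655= 285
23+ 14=37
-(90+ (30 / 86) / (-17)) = -65775 / 731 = -89.98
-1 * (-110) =110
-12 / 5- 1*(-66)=63.60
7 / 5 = 1.40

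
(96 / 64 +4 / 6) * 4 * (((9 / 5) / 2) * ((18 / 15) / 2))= 117 / 25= 4.68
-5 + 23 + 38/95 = 92/5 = 18.40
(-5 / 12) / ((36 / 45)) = -25 / 48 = -0.52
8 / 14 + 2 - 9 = -45 / 7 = -6.43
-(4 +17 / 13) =-69 / 13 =-5.31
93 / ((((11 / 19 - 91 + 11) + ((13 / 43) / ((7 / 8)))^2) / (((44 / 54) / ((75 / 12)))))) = -4696031032 / 30715066125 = -0.15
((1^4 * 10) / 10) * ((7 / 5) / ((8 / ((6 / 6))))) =7 / 40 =0.18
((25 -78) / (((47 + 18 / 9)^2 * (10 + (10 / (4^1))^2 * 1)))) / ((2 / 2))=-212 / 156065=-0.00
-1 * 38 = -38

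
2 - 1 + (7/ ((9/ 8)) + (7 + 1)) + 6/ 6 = 146/ 9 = 16.22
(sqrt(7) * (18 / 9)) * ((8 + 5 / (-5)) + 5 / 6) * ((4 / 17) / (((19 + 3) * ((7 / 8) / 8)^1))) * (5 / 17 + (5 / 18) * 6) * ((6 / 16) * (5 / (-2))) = -188000 * sqrt(7) / 66759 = -7.45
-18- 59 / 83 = -1553 / 83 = -18.71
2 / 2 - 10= -9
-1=-1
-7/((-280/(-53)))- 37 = -38.32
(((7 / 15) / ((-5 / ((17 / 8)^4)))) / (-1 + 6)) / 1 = -584647 / 1536000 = -0.38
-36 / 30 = -6 / 5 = -1.20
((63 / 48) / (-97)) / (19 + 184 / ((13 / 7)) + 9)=-39 / 366272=-0.00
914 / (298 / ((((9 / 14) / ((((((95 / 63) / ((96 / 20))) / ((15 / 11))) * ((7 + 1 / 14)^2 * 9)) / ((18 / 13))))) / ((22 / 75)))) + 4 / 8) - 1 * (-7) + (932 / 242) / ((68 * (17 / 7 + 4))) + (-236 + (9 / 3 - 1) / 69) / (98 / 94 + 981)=485503171030835314 / 70790747242372245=6.86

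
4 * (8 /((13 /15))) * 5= 184.62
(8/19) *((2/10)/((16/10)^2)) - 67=-10179/152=-66.97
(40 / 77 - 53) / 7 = -7.50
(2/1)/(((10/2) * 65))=2/325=0.01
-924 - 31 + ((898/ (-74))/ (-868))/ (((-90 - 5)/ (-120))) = -145683511/ 152551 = -954.98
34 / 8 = 17 / 4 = 4.25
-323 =-323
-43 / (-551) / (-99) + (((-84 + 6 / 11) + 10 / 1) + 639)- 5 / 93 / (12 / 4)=28979287 / 51243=565.53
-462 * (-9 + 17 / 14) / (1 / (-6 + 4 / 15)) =-103114 / 5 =-20622.80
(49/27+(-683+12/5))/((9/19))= -1741084/1215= -1432.99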